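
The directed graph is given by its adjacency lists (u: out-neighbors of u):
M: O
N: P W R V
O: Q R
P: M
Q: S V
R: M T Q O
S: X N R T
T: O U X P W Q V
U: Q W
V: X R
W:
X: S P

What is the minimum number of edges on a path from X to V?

Level 0: X
Level 1: P, S
Level 2: M, N, R, T
Level 3: O, Q, U, V, W
V first appears at level 3.

3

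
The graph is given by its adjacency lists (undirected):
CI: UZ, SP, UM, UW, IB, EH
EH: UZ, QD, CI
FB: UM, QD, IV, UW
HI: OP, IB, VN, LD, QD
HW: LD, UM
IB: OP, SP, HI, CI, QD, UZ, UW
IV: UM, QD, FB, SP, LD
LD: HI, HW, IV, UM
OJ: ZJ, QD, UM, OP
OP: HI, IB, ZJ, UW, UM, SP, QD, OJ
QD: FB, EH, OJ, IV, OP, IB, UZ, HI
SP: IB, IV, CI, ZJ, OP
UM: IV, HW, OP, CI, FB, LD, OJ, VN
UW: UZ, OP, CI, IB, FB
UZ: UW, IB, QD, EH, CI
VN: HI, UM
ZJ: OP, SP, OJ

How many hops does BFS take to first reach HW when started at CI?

2

Level 0: CI
Level 1: EH, IB, SP, UM, UW, UZ
Level 2: FB, HI, HW, IV, LD, OJ, OP, QD, VN, ZJ
HW first appears at level 2.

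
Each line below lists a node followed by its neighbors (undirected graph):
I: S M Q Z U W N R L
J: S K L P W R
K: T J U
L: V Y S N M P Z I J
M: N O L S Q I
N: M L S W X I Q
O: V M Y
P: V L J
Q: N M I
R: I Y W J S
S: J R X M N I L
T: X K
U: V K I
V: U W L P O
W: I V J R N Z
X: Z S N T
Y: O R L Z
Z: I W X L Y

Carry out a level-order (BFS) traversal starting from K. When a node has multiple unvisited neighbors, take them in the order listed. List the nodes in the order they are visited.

Visit K; enqueue T, J, U → queue [T, J, U]
Visit T; enqueue X → queue [J, U, X]
Visit J; enqueue S, L, P, W, R → queue [U, X, S, L, P, W, R]
Visit U; enqueue V, I → queue [X, S, L, P, W, R, V, I]
Visit X; enqueue Z, N → queue [S, L, P, W, R, V, I, Z, N]
Visit S; enqueue M → queue [L, P, W, R, V, I, Z, N, M]
Visit L; enqueue Y → queue [P, W, R, V, I, Z, N, M, Y]
Visit P → queue [W, R, V, I, Z, N, M, Y]
Visit W → queue [R, V, I, Z, N, M, Y]
Visit R → queue [V, I, Z, N, M, Y]
Visit V; enqueue O → queue [I, Z, N, M, Y, O]
Visit I; enqueue Q → queue [Z, N, M, Y, O, Q]
Visit Z → queue [N, M, Y, O, Q]
Visit N → queue [M, Y, O, Q]
Visit M → queue [Y, O, Q]
Visit Y → queue [O, Q]
Visit O → queue [Q]
Visit Q → queue []

K, T, J, U, X, S, L, P, W, R, V, I, Z, N, M, Y, O, Q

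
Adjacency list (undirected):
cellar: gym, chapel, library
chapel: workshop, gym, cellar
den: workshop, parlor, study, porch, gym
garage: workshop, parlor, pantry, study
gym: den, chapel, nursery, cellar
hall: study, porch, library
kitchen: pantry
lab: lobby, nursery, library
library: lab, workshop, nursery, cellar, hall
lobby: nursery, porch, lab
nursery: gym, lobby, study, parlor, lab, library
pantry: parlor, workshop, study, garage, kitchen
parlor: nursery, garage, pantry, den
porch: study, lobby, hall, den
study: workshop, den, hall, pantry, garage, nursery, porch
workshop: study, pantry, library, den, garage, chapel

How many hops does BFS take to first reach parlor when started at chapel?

3

Level 0: chapel
Level 1: cellar, gym, workshop
Level 2: den, garage, library, nursery, pantry, study
Level 3: hall, kitchen, lab, lobby, parlor, porch
parlor first appears at level 3.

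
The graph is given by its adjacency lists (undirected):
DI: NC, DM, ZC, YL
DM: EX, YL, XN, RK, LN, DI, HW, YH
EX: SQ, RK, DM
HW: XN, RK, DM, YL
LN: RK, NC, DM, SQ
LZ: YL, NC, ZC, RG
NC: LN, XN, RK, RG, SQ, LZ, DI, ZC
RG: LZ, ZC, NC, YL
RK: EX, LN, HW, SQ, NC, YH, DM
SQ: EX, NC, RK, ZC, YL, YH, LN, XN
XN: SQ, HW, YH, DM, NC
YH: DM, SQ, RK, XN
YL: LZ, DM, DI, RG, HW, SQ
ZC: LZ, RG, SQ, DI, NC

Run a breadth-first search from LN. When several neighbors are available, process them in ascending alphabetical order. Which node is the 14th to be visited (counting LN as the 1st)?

ZC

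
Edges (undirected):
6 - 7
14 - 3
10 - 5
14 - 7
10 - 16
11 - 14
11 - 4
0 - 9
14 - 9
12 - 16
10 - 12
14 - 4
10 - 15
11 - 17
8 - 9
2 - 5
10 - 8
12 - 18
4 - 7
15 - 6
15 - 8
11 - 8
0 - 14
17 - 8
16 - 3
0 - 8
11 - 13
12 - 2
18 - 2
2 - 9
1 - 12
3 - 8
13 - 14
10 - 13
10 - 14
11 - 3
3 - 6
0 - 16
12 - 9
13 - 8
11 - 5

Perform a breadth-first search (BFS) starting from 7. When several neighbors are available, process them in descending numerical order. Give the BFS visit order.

7, 14, 6, 4, 13, 11, 10, 9, 3, 0, 15, 8, 17, 5, 16, 12, 2, 18, 1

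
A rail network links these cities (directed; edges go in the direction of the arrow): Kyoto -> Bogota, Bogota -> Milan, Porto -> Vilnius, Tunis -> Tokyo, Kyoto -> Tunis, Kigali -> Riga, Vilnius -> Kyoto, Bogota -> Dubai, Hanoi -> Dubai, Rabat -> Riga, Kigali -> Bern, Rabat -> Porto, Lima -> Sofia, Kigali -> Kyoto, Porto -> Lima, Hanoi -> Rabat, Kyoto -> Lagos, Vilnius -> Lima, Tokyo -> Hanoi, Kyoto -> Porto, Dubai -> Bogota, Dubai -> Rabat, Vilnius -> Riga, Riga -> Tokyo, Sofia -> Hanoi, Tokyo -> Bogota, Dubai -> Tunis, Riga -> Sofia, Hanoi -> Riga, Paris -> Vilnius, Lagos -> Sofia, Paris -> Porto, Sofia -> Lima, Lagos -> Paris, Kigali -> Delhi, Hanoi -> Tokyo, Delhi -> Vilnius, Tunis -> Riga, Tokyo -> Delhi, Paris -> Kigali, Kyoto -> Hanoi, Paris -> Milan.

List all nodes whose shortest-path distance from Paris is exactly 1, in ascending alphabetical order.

Kigali, Milan, Porto, Vilnius

Level 0: Paris
Level 1: Kigali, Milan, Porto, Vilnius
Level 2: Bern, Delhi, Kyoto, Lima, Riga
Level 3: Bogota, Hanoi, Lagos, Sofia, Tokyo, Tunis
Level 4: Dubai, Rabat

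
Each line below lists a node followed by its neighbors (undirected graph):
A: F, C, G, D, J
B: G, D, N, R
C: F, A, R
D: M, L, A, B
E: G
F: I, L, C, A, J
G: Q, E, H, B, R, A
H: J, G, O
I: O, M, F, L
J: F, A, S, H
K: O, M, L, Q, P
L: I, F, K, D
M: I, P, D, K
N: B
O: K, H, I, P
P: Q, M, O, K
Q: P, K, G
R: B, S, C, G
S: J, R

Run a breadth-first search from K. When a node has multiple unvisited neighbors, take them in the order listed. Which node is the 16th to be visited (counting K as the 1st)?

E

Visit K; enqueue O, M, L, Q, P → queue [O, M, L, Q, P]
Visit O; enqueue H, I → queue [M, L, Q, P, H, I]
Visit M; enqueue D → queue [L, Q, P, H, I, D]
Visit L; enqueue F → queue [Q, P, H, I, D, F]
Visit Q; enqueue G → queue [P, H, I, D, F, G]
Visit P → queue [H, I, D, F, G]
Visit H; enqueue J → queue [I, D, F, G, J]
Visit I → queue [D, F, G, J]
Visit D; enqueue A, B → queue [F, G, J, A, B]
Visit F; enqueue C → queue [G, J, A, B, C]
Visit G; enqueue E, R → queue [J, A, B, C, E, R]
Visit J; enqueue S → queue [A, B, C, E, R, S]
Visit A → queue [B, C, E, R, S]
Visit B; enqueue N → queue [C, E, R, S, N]
Visit C → queue [E, R, S, N]
Visit E → queue [R, S, N]
Visit R → queue [S, N]
Visit S → queue [N]
Visit N → queue []

Visit order: K, O, M, L, Q, P, H, I, D, F, G, J, A, B, C, E, R, S, N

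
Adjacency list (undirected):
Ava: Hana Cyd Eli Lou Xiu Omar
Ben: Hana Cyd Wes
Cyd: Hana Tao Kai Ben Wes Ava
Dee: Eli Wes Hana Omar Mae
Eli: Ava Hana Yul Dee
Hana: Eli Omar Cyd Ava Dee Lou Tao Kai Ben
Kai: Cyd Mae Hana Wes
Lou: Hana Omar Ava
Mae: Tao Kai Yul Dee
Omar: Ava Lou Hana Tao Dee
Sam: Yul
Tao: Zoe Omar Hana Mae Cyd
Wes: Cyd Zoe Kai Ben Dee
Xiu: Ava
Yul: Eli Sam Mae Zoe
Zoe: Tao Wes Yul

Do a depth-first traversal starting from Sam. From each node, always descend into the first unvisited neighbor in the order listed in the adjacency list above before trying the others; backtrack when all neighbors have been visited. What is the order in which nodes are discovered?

Sam, Yul, Eli, Ava, Hana, Omar, Lou, Tao, Zoe, Wes, Cyd, Kai, Mae, Dee, Ben, Xiu

Visit Sam
Sam → Yul
Yul → Eli
Eli → Ava
Ava → Hana
Hana → Omar
Omar → Lou
Omar → Tao
Tao → Zoe
Zoe → Wes
Wes → Cyd
Cyd → Kai
Kai → Mae
Mae → Dee
Cyd → Ben
Ava → Xiu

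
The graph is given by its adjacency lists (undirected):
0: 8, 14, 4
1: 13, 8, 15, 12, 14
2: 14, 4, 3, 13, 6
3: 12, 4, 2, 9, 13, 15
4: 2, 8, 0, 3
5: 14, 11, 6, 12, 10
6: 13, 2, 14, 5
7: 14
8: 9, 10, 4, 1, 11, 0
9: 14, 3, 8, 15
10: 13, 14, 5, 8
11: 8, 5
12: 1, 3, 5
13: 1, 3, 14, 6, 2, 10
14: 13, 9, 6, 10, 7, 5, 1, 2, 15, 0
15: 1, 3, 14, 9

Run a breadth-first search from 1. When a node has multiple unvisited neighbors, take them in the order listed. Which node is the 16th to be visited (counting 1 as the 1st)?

Visit 1; enqueue 13, 8, 15, 12, 14 → queue [13, 8, 15, 12, 14]
Visit 13; enqueue 3, 6, 2, 10 → queue [8, 15, 12, 14, 3, 6, 2, 10]
Visit 8; enqueue 9, 4, 11, 0 → queue [15, 12, 14, 3, 6, 2, 10, 9, 4, 11, 0]
Visit 15 → queue [12, 14, 3, 6, 2, 10, 9, 4, 11, 0]
Visit 12; enqueue 5 → queue [14, 3, 6, 2, 10, 9, 4, 11, 0, 5]
Visit 14; enqueue 7 → queue [3, 6, 2, 10, 9, 4, 11, 0, 5, 7]
Visit 3 → queue [6, 2, 10, 9, 4, 11, 0, 5, 7]
Visit 6 → queue [2, 10, 9, 4, 11, 0, 5, 7]
Visit 2 → queue [10, 9, 4, 11, 0, 5, 7]
Visit 10 → queue [9, 4, 11, 0, 5, 7]
Visit 9 → queue [4, 11, 0, 5, 7]
Visit 4 → queue [11, 0, 5, 7]
Visit 11 → queue [0, 5, 7]
Visit 0 → queue [5, 7]
Visit 5 → queue [7]
Visit 7 → queue []

Visit order: 1, 13, 8, 15, 12, 14, 3, 6, 2, 10, 9, 4, 11, 0, 5, 7

7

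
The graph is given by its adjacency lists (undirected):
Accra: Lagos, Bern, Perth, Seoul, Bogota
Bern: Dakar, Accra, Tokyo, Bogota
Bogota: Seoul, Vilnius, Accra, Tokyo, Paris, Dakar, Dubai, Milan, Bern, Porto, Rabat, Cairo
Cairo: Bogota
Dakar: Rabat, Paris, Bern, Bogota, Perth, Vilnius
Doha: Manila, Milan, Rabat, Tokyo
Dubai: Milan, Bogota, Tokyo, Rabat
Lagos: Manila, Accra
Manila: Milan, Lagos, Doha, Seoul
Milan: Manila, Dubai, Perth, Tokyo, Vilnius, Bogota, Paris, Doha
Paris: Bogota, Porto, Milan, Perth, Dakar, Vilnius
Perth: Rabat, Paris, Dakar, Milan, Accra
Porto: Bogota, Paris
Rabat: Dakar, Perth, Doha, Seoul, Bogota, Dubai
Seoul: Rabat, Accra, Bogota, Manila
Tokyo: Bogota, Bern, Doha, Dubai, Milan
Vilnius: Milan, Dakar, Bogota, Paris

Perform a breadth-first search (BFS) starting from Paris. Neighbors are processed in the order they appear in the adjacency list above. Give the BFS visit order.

Paris -> Bogota -> Porto -> Milan -> Perth -> Dakar -> Vilnius -> Seoul -> Accra -> Tokyo -> Dubai -> Bern -> Rabat -> Cairo -> Manila -> Doha -> Lagos

Visit Paris; enqueue Bogota, Porto, Milan, Perth, Dakar, Vilnius → queue [Bogota, Porto, Milan, Perth, Dakar, Vilnius]
Visit Bogota; enqueue Seoul, Accra, Tokyo, Dubai, Bern, Rabat, Cairo → queue [Porto, Milan, Perth, Dakar, Vilnius, Seoul, Accra, Tokyo, Dubai, Bern, Rabat, Cairo]
Visit Porto → queue [Milan, Perth, Dakar, Vilnius, Seoul, Accra, Tokyo, Dubai, Bern, Rabat, Cairo]
Visit Milan; enqueue Manila, Doha → queue [Perth, Dakar, Vilnius, Seoul, Accra, Tokyo, Dubai, Bern, Rabat, Cairo, Manila, Doha]
Visit Perth → queue [Dakar, Vilnius, Seoul, Accra, Tokyo, Dubai, Bern, Rabat, Cairo, Manila, Doha]
Visit Dakar → queue [Vilnius, Seoul, Accra, Tokyo, Dubai, Bern, Rabat, Cairo, Manila, Doha]
Visit Vilnius → queue [Seoul, Accra, Tokyo, Dubai, Bern, Rabat, Cairo, Manila, Doha]
Visit Seoul → queue [Accra, Tokyo, Dubai, Bern, Rabat, Cairo, Manila, Doha]
Visit Accra; enqueue Lagos → queue [Tokyo, Dubai, Bern, Rabat, Cairo, Manila, Doha, Lagos]
Visit Tokyo → queue [Dubai, Bern, Rabat, Cairo, Manila, Doha, Lagos]
Visit Dubai → queue [Bern, Rabat, Cairo, Manila, Doha, Lagos]
Visit Bern → queue [Rabat, Cairo, Manila, Doha, Lagos]
Visit Rabat → queue [Cairo, Manila, Doha, Lagos]
Visit Cairo → queue [Manila, Doha, Lagos]
Visit Manila → queue [Doha, Lagos]
Visit Doha → queue [Lagos]
Visit Lagos → queue []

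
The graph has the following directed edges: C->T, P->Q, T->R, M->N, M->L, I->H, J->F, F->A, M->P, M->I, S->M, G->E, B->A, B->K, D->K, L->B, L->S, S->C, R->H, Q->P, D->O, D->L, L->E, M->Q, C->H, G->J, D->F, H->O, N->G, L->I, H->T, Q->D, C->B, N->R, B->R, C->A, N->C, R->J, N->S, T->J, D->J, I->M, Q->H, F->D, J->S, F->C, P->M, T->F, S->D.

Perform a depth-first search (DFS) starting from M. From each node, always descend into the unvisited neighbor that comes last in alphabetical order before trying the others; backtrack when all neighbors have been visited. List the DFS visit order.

Visit M
M → Q
Q → P
Q → H
H → T
T → R
R → J
J → S
S → D
D → O
D → L
L → I
L → E
L → B
B → K
B → A
D → F
F → C
M → N
N → G

M Q P H T R J S D O L I E B K A F C N G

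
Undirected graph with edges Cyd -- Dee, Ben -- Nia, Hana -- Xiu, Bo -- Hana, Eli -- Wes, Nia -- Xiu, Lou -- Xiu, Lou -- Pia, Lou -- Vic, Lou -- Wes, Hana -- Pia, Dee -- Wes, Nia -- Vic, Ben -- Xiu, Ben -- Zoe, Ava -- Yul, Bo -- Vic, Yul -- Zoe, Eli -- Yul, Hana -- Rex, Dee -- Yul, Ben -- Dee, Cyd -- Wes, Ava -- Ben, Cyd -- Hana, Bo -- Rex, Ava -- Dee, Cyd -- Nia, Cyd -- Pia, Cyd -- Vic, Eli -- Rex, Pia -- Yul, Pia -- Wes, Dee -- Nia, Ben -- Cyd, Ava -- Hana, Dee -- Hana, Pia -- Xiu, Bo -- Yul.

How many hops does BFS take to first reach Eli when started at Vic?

3

Level 0: Vic
Level 1: Bo, Cyd, Lou, Nia
Level 2: Ben, Dee, Hana, Pia, Rex, Wes, Xiu, Yul
Level 3: Ava, Eli, Zoe
Eli first appears at level 3.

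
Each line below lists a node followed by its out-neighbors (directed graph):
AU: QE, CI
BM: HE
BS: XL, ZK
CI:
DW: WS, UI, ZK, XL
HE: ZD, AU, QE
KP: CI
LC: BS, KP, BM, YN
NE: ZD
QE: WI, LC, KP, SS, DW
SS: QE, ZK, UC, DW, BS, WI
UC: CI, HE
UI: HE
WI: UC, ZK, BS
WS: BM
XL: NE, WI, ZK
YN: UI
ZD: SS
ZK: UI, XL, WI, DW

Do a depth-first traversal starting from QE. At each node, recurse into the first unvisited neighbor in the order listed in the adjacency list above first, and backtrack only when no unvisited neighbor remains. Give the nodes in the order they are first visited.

QE, WI, UC, CI, HE, ZD, SS, ZK, UI, XL, NE, DW, WS, BM, BS, AU, LC, KP, YN

Visit QE
QE → WI
WI → UC
UC → CI
UC → HE
HE → ZD
ZD → SS
SS → ZK
ZK → UI
ZK → XL
XL → NE
ZK → DW
DW → WS
WS → BM
SS → BS
HE → AU
QE → LC
LC → KP
LC → YN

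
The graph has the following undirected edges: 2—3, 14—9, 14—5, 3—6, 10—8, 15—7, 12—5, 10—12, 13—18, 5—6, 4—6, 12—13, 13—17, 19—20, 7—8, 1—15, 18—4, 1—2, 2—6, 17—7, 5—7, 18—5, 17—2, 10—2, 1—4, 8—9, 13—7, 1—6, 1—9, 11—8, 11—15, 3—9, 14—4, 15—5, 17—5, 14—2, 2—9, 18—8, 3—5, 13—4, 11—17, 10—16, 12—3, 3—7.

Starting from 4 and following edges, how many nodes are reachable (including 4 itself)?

BFS from 4 visits: 4, 1, 6, 13, 14, 18, 2, 9, 15, 3, 5, 7, 12, 17, 8, 10, 11, 16
Reachable nodes: 18 of 20 total.

18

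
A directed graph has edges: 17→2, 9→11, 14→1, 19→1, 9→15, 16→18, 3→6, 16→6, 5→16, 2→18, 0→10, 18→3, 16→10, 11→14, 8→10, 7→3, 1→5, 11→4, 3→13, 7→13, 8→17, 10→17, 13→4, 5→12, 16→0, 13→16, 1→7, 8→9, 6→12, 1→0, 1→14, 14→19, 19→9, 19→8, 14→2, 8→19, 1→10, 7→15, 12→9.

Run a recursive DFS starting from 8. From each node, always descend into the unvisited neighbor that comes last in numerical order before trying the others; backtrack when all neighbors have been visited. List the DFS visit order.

8 19 9 15 11 14 2 18 3 13 16 10 17 6 12 0 4 1 7 5

Visit 8
8 → 19
19 → 9
9 → 15
9 → 11
11 → 14
14 → 2
2 → 18
18 → 3
3 → 13
13 → 16
16 → 10
10 → 17
16 → 6
6 → 12
16 → 0
13 → 4
14 → 1
1 → 7
1 → 5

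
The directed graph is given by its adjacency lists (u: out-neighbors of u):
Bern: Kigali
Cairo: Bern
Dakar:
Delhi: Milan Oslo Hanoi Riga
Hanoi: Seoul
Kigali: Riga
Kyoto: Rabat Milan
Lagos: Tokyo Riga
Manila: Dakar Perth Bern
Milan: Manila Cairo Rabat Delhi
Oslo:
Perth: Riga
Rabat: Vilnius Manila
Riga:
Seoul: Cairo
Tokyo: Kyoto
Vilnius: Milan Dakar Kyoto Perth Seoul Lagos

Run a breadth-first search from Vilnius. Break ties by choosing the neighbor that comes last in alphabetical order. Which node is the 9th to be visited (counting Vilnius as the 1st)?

Riga

Visit Vilnius; enqueue Seoul, Perth, Milan, Lagos, Kyoto, Dakar → queue [Seoul, Perth, Milan, Lagos, Kyoto, Dakar]
Visit Seoul; enqueue Cairo → queue [Perth, Milan, Lagos, Kyoto, Dakar, Cairo]
Visit Perth; enqueue Riga → queue [Milan, Lagos, Kyoto, Dakar, Cairo, Riga]
Visit Milan; enqueue Rabat, Manila, Delhi → queue [Lagos, Kyoto, Dakar, Cairo, Riga, Rabat, Manila, Delhi]
Visit Lagos; enqueue Tokyo → queue [Kyoto, Dakar, Cairo, Riga, Rabat, Manila, Delhi, Tokyo]
Visit Kyoto → queue [Dakar, Cairo, Riga, Rabat, Manila, Delhi, Tokyo]
Visit Dakar → queue [Cairo, Riga, Rabat, Manila, Delhi, Tokyo]
Visit Cairo; enqueue Bern → queue [Riga, Rabat, Manila, Delhi, Tokyo, Bern]
Visit Riga → queue [Rabat, Manila, Delhi, Tokyo, Bern]
Visit Rabat → queue [Manila, Delhi, Tokyo, Bern]
Visit Manila → queue [Delhi, Tokyo, Bern]
Visit Delhi; enqueue Oslo, Hanoi → queue [Tokyo, Bern, Oslo, Hanoi]
Visit Tokyo → queue [Bern, Oslo, Hanoi]
Visit Bern; enqueue Kigali → queue [Oslo, Hanoi, Kigali]
Visit Oslo → queue [Hanoi, Kigali]
Visit Hanoi → queue [Kigali]
Visit Kigali → queue []

Visit order: Vilnius, Seoul, Perth, Milan, Lagos, Kyoto, Dakar, Cairo, Riga, Rabat, Manila, Delhi, Tokyo, Bern, Oslo, Hanoi, Kigali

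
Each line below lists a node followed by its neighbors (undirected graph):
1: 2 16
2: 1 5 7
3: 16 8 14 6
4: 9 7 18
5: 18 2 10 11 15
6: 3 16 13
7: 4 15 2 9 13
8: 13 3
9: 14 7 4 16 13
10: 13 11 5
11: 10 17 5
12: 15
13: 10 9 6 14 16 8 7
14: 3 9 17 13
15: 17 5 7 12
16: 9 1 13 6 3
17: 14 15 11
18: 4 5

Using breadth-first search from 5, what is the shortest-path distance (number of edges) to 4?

Level 0: 5
Level 1: 2, 10, 11, 15, 18
Level 2: 1, 4, 7, 12, 13, 17
Level 3: 6, 8, 9, 14, 16
Level 4: 3
4 first appears at level 2.

2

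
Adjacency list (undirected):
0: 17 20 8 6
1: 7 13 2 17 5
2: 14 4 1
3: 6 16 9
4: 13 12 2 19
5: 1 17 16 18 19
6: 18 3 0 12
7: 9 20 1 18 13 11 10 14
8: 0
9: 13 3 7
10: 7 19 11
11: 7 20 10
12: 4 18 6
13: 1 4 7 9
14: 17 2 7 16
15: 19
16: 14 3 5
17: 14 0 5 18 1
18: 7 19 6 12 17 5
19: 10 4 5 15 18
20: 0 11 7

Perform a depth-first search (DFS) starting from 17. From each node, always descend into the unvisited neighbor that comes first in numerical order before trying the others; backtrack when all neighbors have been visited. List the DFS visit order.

Visit 17
17 → 0
0 → 6
6 → 3
3 → 9
9 → 7
7 → 1
1 → 2
2 → 4
4 → 12
12 → 18
18 → 5
5 → 16
16 → 14
5 → 19
19 → 10
10 → 11
11 → 20
19 → 15
4 → 13
0 → 8

17 -> 0 -> 6 -> 3 -> 9 -> 7 -> 1 -> 2 -> 4 -> 12 -> 18 -> 5 -> 16 -> 14 -> 19 -> 10 -> 11 -> 20 -> 15 -> 13 -> 8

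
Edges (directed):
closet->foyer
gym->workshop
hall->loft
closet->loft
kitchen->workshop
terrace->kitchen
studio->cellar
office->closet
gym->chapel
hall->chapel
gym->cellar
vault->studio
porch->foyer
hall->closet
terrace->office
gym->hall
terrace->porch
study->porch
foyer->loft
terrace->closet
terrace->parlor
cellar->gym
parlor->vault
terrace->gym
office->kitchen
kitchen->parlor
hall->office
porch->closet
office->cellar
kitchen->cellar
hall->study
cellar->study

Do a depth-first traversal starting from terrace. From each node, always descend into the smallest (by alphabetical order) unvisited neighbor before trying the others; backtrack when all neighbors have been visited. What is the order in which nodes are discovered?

Visit terrace
terrace → closet
closet → foyer
foyer → loft
terrace → gym
gym → cellar
cellar → study
study → porch
gym → chapel
gym → hall
hall → office
office → kitchen
kitchen → parlor
parlor → vault
vault → studio
kitchen → workshop

terrace -> closet -> foyer -> loft -> gym -> cellar -> study -> porch -> chapel -> hall -> office -> kitchen -> parlor -> vault -> studio -> workshop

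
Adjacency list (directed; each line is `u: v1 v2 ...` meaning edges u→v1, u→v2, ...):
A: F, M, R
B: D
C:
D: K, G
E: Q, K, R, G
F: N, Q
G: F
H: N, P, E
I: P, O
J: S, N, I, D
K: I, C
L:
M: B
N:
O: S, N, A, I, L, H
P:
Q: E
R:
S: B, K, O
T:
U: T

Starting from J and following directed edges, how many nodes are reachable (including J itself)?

19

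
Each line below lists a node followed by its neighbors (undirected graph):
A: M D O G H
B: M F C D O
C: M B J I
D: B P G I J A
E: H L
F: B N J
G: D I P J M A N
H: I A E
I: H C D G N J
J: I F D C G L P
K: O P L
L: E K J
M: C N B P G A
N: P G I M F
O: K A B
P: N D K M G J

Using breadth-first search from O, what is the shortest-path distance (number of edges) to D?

2

Level 0: O
Level 1: A, B, K
Level 2: C, D, F, G, H, L, M, P
Level 3: E, I, J, N
D first appears at level 2.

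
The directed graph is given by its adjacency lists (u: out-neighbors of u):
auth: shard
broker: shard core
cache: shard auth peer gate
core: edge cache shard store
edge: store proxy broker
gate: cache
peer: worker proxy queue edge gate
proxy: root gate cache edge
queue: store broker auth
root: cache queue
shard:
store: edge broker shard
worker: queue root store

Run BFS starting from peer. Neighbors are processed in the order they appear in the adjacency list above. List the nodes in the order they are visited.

peer → worker → proxy → queue → edge → gate → root → store → cache → broker → auth → shard → core

Visit peer; enqueue worker, proxy, queue, edge, gate → queue [worker, proxy, queue, edge, gate]
Visit worker; enqueue root, store → queue [proxy, queue, edge, gate, root, store]
Visit proxy; enqueue cache → queue [queue, edge, gate, root, store, cache]
Visit queue; enqueue broker, auth → queue [edge, gate, root, store, cache, broker, auth]
Visit edge → queue [gate, root, store, cache, broker, auth]
Visit gate → queue [root, store, cache, broker, auth]
Visit root → queue [store, cache, broker, auth]
Visit store; enqueue shard → queue [cache, broker, auth, shard]
Visit cache → queue [broker, auth, shard]
Visit broker; enqueue core → queue [auth, shard, core]
Visit auth → queue [shard, core]
Visit shard → queue [core]
Visit core → queue []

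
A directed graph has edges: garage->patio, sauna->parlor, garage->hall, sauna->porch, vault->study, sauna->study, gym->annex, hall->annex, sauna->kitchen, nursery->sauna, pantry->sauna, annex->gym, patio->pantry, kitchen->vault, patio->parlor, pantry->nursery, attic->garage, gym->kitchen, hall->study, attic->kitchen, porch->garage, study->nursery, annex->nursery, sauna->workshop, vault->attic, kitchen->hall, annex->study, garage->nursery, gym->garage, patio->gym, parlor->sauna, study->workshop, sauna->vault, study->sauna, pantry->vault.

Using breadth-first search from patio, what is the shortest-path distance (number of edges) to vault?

2

Level 0: patio
Level 1: gym, pantry, parlor
Level 2: annex, garage, kitchen, nursery, sauna, vault
Level 3: attic, hall, porch, study, workshop
vault first appears at level 2.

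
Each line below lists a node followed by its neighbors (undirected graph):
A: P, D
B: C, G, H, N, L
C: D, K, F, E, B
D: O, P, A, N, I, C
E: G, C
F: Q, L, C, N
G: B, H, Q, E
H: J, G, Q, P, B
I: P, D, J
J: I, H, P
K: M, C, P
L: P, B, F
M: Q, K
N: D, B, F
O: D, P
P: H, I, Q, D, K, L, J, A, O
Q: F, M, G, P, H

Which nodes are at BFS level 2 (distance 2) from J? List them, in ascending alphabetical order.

Level 0: J
Level 1: H, I, P
Level 2: A, B, D, G, K, L, O, Q
Level 3: C, E, F, M, N

A, B, D, G, K, L, O, Q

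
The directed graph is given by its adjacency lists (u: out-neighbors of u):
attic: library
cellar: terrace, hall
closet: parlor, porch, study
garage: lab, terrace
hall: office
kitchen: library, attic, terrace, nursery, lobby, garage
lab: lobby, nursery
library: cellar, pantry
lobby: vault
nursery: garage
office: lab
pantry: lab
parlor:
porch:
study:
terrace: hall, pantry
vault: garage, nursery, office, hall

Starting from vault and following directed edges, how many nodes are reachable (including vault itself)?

BFS from vault visits: vault, garage, nursery, office, hall, lab, terrace, lobby, pantry
Reachable nodes: 9 of 17 total.

9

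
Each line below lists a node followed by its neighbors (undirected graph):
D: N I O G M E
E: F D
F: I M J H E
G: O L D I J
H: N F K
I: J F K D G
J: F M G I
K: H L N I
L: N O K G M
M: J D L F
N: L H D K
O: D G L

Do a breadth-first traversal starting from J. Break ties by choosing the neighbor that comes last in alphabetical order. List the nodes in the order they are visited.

Visit J; enqueue M, I, G, F → queue [M, I, G, F]
Visit M; enqueue L, D → queue [I, G, F, L, D]
Visit I; enqueue K → queue [G, F, L, D, K]
Visit G; enqueue O → queue [F, L, D, K, O]
Visit F; enqueue H, E → queue [L, D, K, O, H, E]
Visit L; enqueue N → queue [D, K, O, H, E, N]
Visit D → queue [K, O, H, E, N]
Visit K → queue [O, H, E, N]
Visit O → queue [H, E, N]
Visit H → queue [E, N]
Visit E → queue [N]
Visit N → queue []

J M I G F L D K O H E N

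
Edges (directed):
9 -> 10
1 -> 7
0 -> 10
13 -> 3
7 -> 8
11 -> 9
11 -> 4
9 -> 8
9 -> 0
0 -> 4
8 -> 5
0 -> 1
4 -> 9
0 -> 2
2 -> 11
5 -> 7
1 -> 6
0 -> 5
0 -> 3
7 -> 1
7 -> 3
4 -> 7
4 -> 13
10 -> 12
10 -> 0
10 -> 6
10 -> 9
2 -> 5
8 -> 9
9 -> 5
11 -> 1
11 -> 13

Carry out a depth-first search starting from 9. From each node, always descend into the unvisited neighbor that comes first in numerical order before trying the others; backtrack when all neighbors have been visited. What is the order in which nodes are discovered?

Visit 9
9 → 0
0 → 1
1 → 6
1 → 7
7 → 3
7 → 8
8 → 5
0 → 2
2 → 11
11 → 4
4 → 13
0 → 10
10 → 12

9 -> 0 -> 1 -> 6 -> 7 -> 3 -> 8 -> 5 -> 2 -> 11 -> 4 -> 13 -> 10 -> 12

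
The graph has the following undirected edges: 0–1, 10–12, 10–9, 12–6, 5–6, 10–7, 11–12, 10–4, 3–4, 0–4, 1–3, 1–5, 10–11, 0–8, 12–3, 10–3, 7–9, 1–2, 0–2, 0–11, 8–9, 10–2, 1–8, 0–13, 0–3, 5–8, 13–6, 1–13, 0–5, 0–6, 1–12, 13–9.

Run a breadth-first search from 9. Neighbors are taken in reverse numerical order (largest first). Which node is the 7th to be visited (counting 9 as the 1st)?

Visit 9; enqueue 13, 10, 8, 7 → queue [13, 10, 8, 7]
Visit 13; enqueue 6, 1, 0 → queue [10, 8, 7, 6, 1, 0]
Visit 10; enqueue 12, 11, 4, 3, 2 → queue [8, 7, 6, 1, 0, 12, 11, 4, 3, 2]
Visit 8; enqueue 5 → queue [7, 6, 1, 0, 12, 11, 4, 3, 2, 5]
Visit 7 → queue [6, 1, 0, 12, 11, 4, 3, 2, 5]
Visit 6 → queue [1, 0, 12, 11, 4, 3, 2, 5]
Visit 1 → queue [0, 12, 11, 4, 3, 2, 5]
Visit 0 → queue [12, 11, 4, 3, 2, 5]
Visit 12 → queue [11, 4, 3, 2, 5]
Visit 11 → queue [4, 3, 2, 5]
Visit 4 → queue [3, 2, 5]
Visit 3 → queue [2, 5]
Visit 2 → queue [5]
Visit 5 → queue []

Visit order: 9, 13, 10, 8, 7, 6, 1, 0, 12, 11, 4, 3, 2, 5

1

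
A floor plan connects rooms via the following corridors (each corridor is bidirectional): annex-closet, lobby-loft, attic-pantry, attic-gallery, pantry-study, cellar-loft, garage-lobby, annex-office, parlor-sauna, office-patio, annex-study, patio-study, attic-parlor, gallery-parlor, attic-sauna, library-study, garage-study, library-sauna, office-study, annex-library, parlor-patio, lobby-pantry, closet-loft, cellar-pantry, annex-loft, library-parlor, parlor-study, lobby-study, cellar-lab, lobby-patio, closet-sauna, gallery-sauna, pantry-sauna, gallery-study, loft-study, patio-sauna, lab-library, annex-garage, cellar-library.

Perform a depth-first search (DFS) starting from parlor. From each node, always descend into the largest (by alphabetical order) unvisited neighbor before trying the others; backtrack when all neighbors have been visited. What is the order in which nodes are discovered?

parlor → study → patio → sauna → pantry → lobby → loft → closet → annex → office → library → lab → cellar → garage → attic → gallery

Visit parlor
parlor → study
study → patio
patio → sauna
sauna → pantry
pantry → lobby
lobby → loft
loft → closet
closet → annex
annex → office
annex → library
library → lab
lab → cellar
annex → garage
pantry → attic
attic → gallery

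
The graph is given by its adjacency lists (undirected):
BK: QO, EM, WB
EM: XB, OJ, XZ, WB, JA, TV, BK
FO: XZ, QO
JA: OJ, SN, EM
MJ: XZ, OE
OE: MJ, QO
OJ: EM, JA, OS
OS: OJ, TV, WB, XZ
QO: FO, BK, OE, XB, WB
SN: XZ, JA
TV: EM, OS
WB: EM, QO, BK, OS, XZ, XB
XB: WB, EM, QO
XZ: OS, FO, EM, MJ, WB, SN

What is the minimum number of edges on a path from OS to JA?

Level 0: OS
Level 1: OJ, TV, WB, XZ
Level 2: BK, EM, FO, JA, MJ, QO, SN, XB
Level 3: OE
JA first appears at level 2.

2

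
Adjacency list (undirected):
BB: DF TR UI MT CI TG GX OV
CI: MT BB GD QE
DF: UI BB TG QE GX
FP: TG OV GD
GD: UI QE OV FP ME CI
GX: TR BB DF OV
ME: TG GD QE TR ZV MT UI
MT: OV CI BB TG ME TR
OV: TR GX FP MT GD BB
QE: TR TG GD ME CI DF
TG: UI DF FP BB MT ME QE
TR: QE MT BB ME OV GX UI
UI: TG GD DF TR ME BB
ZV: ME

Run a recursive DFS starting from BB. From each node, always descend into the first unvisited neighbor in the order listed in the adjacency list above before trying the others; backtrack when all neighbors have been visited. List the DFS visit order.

BB → DF → UI → TG → FP → OV → TR → QE → GD → ME → ZV → MT → CI → GX

Visit BB
BB → DF
DF → UI
UI → TG
TG → FP
FP → OV
OV → TR
TR → QE
QE → GD
GD → ME
ME → ZV
ME → MT
MT → CI
TR → GX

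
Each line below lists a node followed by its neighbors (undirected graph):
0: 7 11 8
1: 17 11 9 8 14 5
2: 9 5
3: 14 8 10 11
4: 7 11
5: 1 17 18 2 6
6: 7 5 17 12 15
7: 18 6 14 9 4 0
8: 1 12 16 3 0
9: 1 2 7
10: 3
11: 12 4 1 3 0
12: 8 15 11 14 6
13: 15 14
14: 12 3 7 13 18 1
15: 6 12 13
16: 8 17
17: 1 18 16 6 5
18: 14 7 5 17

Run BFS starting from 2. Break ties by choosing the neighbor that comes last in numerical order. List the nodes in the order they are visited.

2 9 5 7 1 18 17 6 14 4 0 11 8 16 15 12 13 3 10

Visit 2; enqueue 9, 5 → queue [9, 5]
Visit 9; enqueue 7, 1 → queue [5, 7, 1]
Visit 5; enqueue 18, 17, 6 → queue [7, 1, 18, 17, 6]
Visit 7; enqueue 14, 4, 0 → queue [1, 18, 17, 6, 14, 4, 0]
Visit 1; enqueue 11, 8 → queue [18, 17, 6, 14, 4, 0, 11, 8]
Visit 18 → queue [17, 6, 14, 4, 0, 11, 8]
Visit 17; enqueue 16 → queue [6, 14, 4, 0, 11, 8, 16]
Visit 6; enqueue 15, 12 → queue [14, 4, 0, 11, 8, 16, 15, 12]
Visit 14; enqueue 13, 3 → queue [4, 0, 11, 8, 16, 15, 12, 13, 3]
Visit 4 → queue [0, 11, 8, 16, 15, 12, 13, 3]
Visit 0 → queue [11, 8, 16, 15, 12, 13, 3]
Visit 11 → queue [8, 16, 15, 12, 13, 3]
Visit 8 → queue [16, 15, 12, 13, 3]
Visit 16 → queue [15, 12, 13, 3]
Visit 15 → queue [12, 13, 3]
Visit 12 → queue [13, 3]
Visit 13 → queue [3]
Visit 3; enqueue 10 → queue [10]
Visit 10 → queue []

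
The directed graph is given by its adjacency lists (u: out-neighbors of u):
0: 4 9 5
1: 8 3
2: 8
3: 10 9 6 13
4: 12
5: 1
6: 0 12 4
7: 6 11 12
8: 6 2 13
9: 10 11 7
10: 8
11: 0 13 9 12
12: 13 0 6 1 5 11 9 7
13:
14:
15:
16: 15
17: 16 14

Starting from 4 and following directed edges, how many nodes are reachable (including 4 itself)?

BFS from 4 visits: 4, 12, 13, 0, 6, 1, 5, 11, 9, 7, 8, 3, 10, 2
Reachable nodes: 14 of 18 total.

14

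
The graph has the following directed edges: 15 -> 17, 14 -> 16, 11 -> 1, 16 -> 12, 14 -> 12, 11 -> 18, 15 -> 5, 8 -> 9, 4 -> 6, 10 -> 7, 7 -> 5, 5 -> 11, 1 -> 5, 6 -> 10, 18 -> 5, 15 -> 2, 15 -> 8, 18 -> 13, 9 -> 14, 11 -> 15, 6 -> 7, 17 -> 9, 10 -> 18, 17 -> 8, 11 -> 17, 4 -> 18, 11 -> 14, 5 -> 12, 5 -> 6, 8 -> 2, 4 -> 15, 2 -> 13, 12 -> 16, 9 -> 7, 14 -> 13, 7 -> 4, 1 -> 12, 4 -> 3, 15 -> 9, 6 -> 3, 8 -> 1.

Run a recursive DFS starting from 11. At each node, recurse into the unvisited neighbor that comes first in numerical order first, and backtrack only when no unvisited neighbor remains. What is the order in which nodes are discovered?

11 → 1 → 5 → 6 → 3 → 7 → 4 → 15 → 2 → 13 → 8 → 9 → 14 → 12 → 16 → 17 → 18 → 10

Visit 11
11 → 1
1 → 5
5 → 6
6 → 3
6 → 7
7 → 4
4 → 15
15 → 2
2 → 13
15 → 8
8 → 9
9 → 14
14 → 12
12 → 16
15 → 17
4 → 18
6 → 10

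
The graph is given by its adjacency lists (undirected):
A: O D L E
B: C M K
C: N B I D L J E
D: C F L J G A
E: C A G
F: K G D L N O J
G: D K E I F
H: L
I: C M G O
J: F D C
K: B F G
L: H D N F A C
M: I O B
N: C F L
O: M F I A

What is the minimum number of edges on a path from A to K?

3

Level 0: A
Level 1: D, E, L, O
Level 2: C, F, G, H, I, J, M, N
Level 3: B, K
K first appears at level 3.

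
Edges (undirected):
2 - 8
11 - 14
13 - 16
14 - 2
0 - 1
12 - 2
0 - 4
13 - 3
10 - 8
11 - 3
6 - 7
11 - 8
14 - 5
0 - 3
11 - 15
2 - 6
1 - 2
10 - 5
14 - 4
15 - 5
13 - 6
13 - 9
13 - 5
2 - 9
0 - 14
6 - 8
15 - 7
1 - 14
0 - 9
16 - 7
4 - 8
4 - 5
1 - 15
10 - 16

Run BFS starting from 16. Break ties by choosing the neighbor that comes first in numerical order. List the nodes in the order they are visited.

16 -> 7 -> 10 -> 13 -> 6 -> 15 -> 5 -> 8 -> 3 -> 9 -> 2 -> 1 -> 11 -> 4 -> 14 -> 0 -> 12

Visit 16; enqueue 7, 10, 13 → queue [7, 10, 13]
Visit 7; enqueue 6, 15 → queue [10, 13, 6, 15]
Visit 10; enqueue 5, 8 → queue [13, 6, 15, 5, 8]
Visit 13; enqueue 3, 9 → queue [6, 15, 5, 8, 3, 9]
Visit 6; enqueue 2 → queue [15, 5, 8, 3, 9, 2]
Visit 15; enqueue 1, 11 → queue [5, 8, 3, 9, 2, 1, 11]
Visit 5; enqueue 4, 14 → queue [8, 3, 9, 2, 1, 11, 4, 14]
Visit 8 → queue [3, 9, 2, 1, 11, 4, 14]
Visit 3; enqueue 0 → queue [9, 2, 1, 11, 4, 14, 0]
Visit 9 → queue [2, 1, 11, 4, 14, 0]
Visit 2; enqueue 12 → queue [1, 11, 4, 14, 0, 12]
Visit 1 → queue [11, 4, 14, 0, 12]
Visit 11 → queue [4, 14, 0, 12]
Visit 4 → queue [14, 0, 12]
Visit 14 → queue [0, 12]
Visit 0 → queue [12]
Visit 12 → queue []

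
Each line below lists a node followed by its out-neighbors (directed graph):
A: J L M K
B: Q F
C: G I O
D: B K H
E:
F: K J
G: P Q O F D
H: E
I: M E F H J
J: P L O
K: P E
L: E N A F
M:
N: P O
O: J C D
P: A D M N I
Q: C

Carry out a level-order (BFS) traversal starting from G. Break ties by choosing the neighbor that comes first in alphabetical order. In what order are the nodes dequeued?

G, D, F, O, P, Q, B, H, K, J, C, A, I, M, N, E, L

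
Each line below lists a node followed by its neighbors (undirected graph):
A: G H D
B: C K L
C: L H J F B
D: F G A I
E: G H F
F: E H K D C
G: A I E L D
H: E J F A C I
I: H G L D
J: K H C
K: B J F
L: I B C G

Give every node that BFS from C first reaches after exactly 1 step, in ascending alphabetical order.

B, F, H, J, L

Level 0: C
Level 1: B, F, H, J, L
Level 2: A, D, E, G, I, K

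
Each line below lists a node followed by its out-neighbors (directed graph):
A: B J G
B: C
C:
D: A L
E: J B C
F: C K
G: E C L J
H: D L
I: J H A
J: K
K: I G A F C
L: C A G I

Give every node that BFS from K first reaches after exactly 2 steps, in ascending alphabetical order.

B, E, H, J, L

Level 0: K
Level 1: A, C, F, G, I
Level 2: B, E, H, J, L
Level 3: D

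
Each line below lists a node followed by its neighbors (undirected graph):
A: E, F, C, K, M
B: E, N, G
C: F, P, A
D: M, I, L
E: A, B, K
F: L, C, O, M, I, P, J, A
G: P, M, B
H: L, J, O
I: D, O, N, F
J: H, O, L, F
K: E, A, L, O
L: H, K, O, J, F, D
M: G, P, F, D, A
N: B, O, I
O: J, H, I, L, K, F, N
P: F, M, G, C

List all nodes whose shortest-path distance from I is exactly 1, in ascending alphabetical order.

Level 0: I
Level 1: D, F, N, O
Level 2: A, B, C, H, J, K, L, M, P
Level 3: E, G

D, F, N, O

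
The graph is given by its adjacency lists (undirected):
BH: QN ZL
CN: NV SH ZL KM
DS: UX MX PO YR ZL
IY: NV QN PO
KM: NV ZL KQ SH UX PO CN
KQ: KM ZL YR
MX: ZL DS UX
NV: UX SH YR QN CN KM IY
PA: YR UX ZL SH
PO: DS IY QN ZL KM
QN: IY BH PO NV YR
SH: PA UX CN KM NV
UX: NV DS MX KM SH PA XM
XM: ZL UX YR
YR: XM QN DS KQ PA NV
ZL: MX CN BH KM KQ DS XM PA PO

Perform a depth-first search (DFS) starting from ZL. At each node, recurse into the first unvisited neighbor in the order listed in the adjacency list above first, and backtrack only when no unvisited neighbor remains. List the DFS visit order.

Visit ZL
ZL → MX
MX → DS
DS → UX
UX → NV
NV → SH
SH → PA
PA → YR
YR → XM
YR → QN
QN → IY
IY → PO
PO → KM
KM → KQ
KM → CN
QN → BH

ZL -> MX -> DS -> UX -> NV -> SH -> PA -> YR -> XM -> QN -> IY -> PO -> KM -> KQ -> CN -> BH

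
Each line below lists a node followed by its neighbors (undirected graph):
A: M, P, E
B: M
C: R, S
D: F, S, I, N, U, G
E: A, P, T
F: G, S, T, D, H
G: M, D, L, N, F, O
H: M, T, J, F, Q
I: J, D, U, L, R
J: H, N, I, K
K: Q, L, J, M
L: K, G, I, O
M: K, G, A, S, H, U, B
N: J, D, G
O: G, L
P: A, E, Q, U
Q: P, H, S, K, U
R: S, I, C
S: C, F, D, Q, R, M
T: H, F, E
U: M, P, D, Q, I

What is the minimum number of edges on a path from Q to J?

2

Level 0: Q
Level 1: H, K, P, S, U
Level 2: A, C, D, E, F, I, J, L, M, R, T
Level 3: B, G, N, O
J first appears at level 2.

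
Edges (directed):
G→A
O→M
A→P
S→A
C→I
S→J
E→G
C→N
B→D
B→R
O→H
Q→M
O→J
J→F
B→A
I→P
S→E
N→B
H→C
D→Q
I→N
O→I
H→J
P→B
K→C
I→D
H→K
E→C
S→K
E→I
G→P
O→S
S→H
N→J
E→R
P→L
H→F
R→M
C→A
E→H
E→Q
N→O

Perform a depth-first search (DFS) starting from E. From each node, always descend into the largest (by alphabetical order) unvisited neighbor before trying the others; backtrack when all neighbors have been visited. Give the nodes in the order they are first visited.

E, R, M, Q, I, P, L, B, D, A, N, O, S, K, C, J, F, H, G

Visit E
E → R
R → M
E → Q
E → I
I → P
P → L
P → B
B → D
B → A
I → N
N → O
O → S
S → K
K → C
S → J
J → F
S → H
E → G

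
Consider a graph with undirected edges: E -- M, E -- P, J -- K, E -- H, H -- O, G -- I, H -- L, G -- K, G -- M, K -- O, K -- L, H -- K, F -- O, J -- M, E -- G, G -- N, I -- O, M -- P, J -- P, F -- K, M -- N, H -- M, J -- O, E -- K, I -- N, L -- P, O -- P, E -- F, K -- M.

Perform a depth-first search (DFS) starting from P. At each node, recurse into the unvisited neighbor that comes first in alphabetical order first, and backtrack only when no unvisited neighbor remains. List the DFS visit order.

P, E, F, K, G, I, N, M, H, L, O, J

Visit P
P → E
E → F
F → K
K → G
G → I
I → N
N → M
M → H
H → L
H → O
O → J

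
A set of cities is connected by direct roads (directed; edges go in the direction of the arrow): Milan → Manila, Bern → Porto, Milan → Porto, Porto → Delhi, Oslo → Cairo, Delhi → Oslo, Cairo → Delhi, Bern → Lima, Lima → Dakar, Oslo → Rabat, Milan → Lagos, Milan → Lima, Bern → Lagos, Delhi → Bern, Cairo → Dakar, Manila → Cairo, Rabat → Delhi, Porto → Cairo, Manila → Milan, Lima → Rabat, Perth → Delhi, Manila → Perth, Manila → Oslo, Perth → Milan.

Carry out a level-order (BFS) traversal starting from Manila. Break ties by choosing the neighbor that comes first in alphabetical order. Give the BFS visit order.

Manila -> Cairo -> Milan -> Oslo -> Perth -> Dakar -> Delhi -> Lagos -> Lima -> Porto -> Rabat -> Bern

Visit Manila; enqueue Cairo, Milan, Oslo, Perth → queue [Cairo, Milan, Oslo, Perth]
Visit Cairo; enqueue Dakar, Delhi → queue [Milan, Oslo, Perth, Dakar, Delhi]
Visit Milan; enqueue Lagos, Lima, Porto → queue [Oslo, Perth, Dakar, Delhi, Lagos, Lima, Porto]
Visit Oslo; enqueue Rabat → queue [Perth, Dakar, Delhi, Lagos, Lima, Porto, Rabat]
Visit Perth → queue [Dakar, Delhi, Lagos, Lima, Porto, Rabat]
Visit Dakar → queue [Delhi, Lagos, Lima, Porto, Rabat]
Visit Delhi; enqueue Bern → queue [Lagos, Lima, Porto, Rabat, Bern]
Visit Lagos → queue [Lima, Porto, Rabat, Bern]
Visit Lima → queue [Porto, Rabat, Bern]
Visit Porto → queue [Rabat, Bern]
Visit Rabat → queue [Bern]
Visit Bern → queue []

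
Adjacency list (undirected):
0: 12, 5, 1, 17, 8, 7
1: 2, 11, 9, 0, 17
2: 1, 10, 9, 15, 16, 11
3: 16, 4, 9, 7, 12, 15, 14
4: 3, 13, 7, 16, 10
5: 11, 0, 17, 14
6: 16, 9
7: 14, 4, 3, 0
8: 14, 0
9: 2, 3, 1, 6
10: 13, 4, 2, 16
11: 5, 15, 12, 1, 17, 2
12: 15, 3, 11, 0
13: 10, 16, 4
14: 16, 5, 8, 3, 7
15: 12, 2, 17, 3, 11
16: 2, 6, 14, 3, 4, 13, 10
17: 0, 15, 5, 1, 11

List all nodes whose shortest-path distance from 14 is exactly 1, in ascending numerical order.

3, 5, 7, 8, 16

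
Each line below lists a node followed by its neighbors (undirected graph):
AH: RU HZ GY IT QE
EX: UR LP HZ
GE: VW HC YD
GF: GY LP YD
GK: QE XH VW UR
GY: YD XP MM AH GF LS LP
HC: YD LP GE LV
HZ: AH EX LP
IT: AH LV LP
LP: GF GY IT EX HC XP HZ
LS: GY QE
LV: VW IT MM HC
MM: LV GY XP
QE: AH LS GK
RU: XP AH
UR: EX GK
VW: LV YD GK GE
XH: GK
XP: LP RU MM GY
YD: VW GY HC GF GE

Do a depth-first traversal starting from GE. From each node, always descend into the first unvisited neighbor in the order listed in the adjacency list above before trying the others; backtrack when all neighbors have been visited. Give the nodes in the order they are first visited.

Visit GE
GE → VW
VW → LV
LV → IT
IT → AH
AH → RU
RU → XP
XP → LP
LP → GF
GF → GY
GY → YD
YD → HC
GY → MM
GY → LS
LS → QE
QE → GK
GK → XH
GK → UR
UR → EX
EX → HZ

GE, VW, LV, IT, AH, RU, XP, LP, GF, GY, YD, HC, MM, LS, QE, GK, XH, UR, EX, HZ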